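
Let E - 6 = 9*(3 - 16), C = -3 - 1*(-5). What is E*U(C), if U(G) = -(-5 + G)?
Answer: -333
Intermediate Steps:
C = 2 (C = -3 + 5 = 2)
U(G) = 5 - G
E = -111 (E = 6 + 9*(3 - 16) = 6 + 9*(-13) = 6 - 117 = -111)
E*U(C) = -111*(5 - 1*2) = -111*(5 - 2) = -111*3 = -333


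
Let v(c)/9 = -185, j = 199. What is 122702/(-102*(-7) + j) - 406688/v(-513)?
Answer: 575604974/1520145 ≈ 378.65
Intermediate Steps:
v(c) = -1665 (v(c) = 9*(-185) = -1665)
122702/(-102*(-7) + j) - 406688/v(-513) = 122702/(-102*(-7) + 199) - 406688/(-1665) = 122702/(714 + 199) - 406688*(-1/1665) = 122702/913 + 406688/1665 = 575604974/1520145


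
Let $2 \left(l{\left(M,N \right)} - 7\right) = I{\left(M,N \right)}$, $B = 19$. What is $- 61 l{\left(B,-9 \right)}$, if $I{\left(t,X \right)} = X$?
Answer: $- \frac{305}{2} \approx -152.5$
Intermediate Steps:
$l{\left(M,N \right)} = 7 + \frac{N}{2}$
$- 61 l{\left(B,-9 \right)} = - 61 \left(7 + \frac{1}{2} \left(-9\right)\right) = - 61 \left(7 - \frac{9}{2}\right) = \left(-61\right) \frac{5}{2} = - \frac{305}{2}$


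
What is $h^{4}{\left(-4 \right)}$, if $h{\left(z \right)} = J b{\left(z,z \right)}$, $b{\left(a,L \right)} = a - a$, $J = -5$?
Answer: $0$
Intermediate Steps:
$b{\left(a,L \right)} = 0$
$h{\left(z \right)} = 0$ ($h{\left(z \right)} = \left(-5\right) 0 = 0$)
$h^{4}{\left(-4 \right)} = 0^{4} = 0$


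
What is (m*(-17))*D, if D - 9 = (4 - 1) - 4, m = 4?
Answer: -544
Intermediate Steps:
D = 8 (D = 9 + ((4 - 1) - 4) = 9 + (3 - 4) = 9 - 1 = 8)
(m*(-17))*D = (4*(-17))*8 = -68*8 = -544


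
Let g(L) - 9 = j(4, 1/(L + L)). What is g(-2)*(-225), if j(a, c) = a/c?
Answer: 1575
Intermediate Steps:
g(L) = 9 + 8*L (g(L) = 9 + 4/(1/(L + L)) = 9 + 4/(1/(2*L)) = 9 + 4/((1/(2*L))) = 9 + 4*(2*L) = 9 + 8*L)
g(-2)*(-225) = (9 + 8*(-2))*(-225) = (9 - 16)*(-225) = -7*(-225) = 1575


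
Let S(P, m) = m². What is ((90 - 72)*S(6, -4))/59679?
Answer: 32/6631 ≈ 0.0048258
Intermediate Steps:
((90 - 72)*S(6, -4))/59679 = ((90 - 72)*(-4)²)/59679 = (18*16)*(1/59679) = 288*(1/59679) = 32/6631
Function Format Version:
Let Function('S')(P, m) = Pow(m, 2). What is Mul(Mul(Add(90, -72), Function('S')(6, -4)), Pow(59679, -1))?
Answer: Rational(32, 6631) ≈ 0.0048258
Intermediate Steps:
Mul(Mul(Add(90, -72), Function('S')(6, -4)), Pow(59679, -1)) = Mul(Mul(Add(90, -72), Pow(-4, 2)), Pow(59679, -1)) = Mul(Mul(18, 16), Rational(1, 59679)) = Mul(288, Rational(1, 59679)) = Rational(32, 6631)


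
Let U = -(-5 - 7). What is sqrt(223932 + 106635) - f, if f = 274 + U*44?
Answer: -802 + sqrt(330567) ≈ -227.05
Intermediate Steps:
U = 12 (U = -1*(-12) = 12)
f = 802 (f = 274 + 12*44 = 274 + 528 = 802)
sqrt(223932 + 106635) - f = sqrt(223932 + 106635) - 1*802 = sqrt(330567) - 802 = -802 + sqrt(330567)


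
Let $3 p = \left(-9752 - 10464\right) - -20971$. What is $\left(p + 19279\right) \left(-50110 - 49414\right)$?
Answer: $- \frac{5831310208}{3} \approx -1.9438 \cdot 10^{9}$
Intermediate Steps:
$p = \frac{755}{3}$ ($p = \frac{\left(-9752 - 10464\right) - -20971}{3} = \frac{\left(-9752 - 10464\right) + 20971}{3} = \frac{-20216 + 20971}{3} = \frac{1}{3} \cdot 755 = \frac{755}{3} \approx 251.67$)
$\left(p + 19279\right) \left(-50110 - 49414\right) = \left(\frac{755}{3} + 19279\right) \left(-50110 - 49414\right) = \frac{58592}{3} \left(-99524\right) = - \frac{5831310208}{3}$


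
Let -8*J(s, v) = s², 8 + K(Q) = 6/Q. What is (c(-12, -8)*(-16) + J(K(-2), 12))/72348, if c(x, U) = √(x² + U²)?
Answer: -121/578784 - 16*√13/18087 ≈ -0.0033986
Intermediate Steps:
K(Q) = -8 + 6/Q
J(s, v) = -s²/8
c(x, U) = √(U² + x²)
(c(-12, -8)*(-16) + J(K(-2), 12))/72348 = (√((-8)² + (-12)²)*(-16) - (-8 + 6/(-2))²/8)/72348 = (√(64 + 144)*(-16) - (-8 + 6*(-½))²/8)*(1/72348) = (√208*(-16) - (-8 - 3)²/8)*(1/72348) = ((4*√13)*(-16) - ⅛*(-11)²)*(1/72348) = (-64*√13 - ⅛*121)*(1/72348) = (-64*√13 - 121/8)*(1/72348) = (-121/8 - 64*√13)*(1/72348) = -121/578784 - 16*√13/18087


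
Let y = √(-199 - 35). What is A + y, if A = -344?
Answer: -344 + 3*I*√26 ≈ -344.0 + 15.297*I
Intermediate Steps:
y = 3*I*√26 (y = √(-234) = 3*I*√26 ≈ 15.297*I)
A + y = -344 + 3*I*√26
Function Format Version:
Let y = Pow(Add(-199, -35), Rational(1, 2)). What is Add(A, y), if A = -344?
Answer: Add(-344, Mul(3, I, Pow(26, Rational(1, 2)))) ≈ Add(-344.00, Mul(15.297, I))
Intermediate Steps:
y = Mul(3, I, Pow(26, Rational(1, 2))) (y = Pow(-234, Rational(1, 2)) = Mul(3, I, Pow(26, Rational(1, 2))) ≈ Mul(15.297, I))
Add(A, y) = Add(-344, Mul(3, I, Pow(26, Rational(1, 2))))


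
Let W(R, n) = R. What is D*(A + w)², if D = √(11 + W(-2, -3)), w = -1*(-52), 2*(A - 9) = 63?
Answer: 102675/4 ≈ 25669.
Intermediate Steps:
A = 81/2 (A = 9 + (½)*63 = 9 + 63/2 = 81/2 ≈ 40.500)
w = 52
D = 3 (D = √(11 - 2) = √9 = 3)
D*(A + w)² = 3*(81/2 + 52)² = 3*(185/2)² = 3*(34225/4) = 102675/4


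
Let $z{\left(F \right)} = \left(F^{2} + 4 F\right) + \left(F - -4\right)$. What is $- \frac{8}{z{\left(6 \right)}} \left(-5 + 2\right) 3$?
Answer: $\frac{36}{35} \approx 1.0286$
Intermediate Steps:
$z{\left(F \right)} = 4 + F^{2} + 5 F$ ($z{\left(F \right)} = \left(F^{2} + 4 F\right) + \left(F + 4\right) = \left(F^{2} + 4 F\right) + \left(4 + F\right) = 4 + F^{2} + 5 F$)
$- \frac{8}{z{\left(6 \right)}} \left(-5 + 2\right) 3 = - \frac{8}{4 + 6^{2} + 5 \cdot 6} \left(-5 + 2\right) 3 = - \frac{8}{4 + 36 + 30} \left(\left(-3\right) 3\right) = - \frac{8}{70} \left(-9\right) = \left(-8\right) \frac{1}{70} \left(-9\right) = \left(- \frac{4}{35}\right) \left(-9\right) = \frac{36}{35}$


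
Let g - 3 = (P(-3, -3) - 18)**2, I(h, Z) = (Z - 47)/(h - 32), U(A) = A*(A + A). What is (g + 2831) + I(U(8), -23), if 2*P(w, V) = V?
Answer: 154249/48 ≈ 3213.5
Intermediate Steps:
U(A) = 2*A**2 (U(A) = A*(2*A) = 2*A**2)
I(h, Z) = (-47 + Z)/(-32 + h)
P(w, V) = V/2
g = 1533/4 (g = 3 + ((1/2)*(-3) - 18)**2 = 3 + (-3/2 - 18)**2 = 3 + (-39/2)**2 = 3 + 1521/4 = 1533/4 ≈ 383.25)
(g + 2831) + I(U(8), -23) = (1533/4 + 2831) + (-47 - 23)/(-32 + 2*8**2) = 12857/4 - 70/(-32 + 2*64) = 12857/4 - 70/(-32 + 128) = 12857/4 - 70/96 = 12857/4 + (1/96)*(-70) = 12857/4 - 35/48 = 154249/48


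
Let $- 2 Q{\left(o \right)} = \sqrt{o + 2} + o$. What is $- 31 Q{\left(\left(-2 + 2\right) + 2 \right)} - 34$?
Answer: $28$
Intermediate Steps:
$Q{\left(o \right)} = - \frac{o}{2} - \frac{\sqrt{2 + o}}{2}$ ($Q{\left(o \right)} = - \frac{\sqrt{o + 2} + o}{2} = - \frac{\sqrt{2 + o} + o}{2} = - \frac{o + \sqrt{2 + o}}{2} = - \frac{o}{2} - \frac{\sqrt{2 + o}}{2}$)
$- 31 Q{\left(\left(-2 + 2\right) + 2 \right)} - 34 = - 31 \left(- \frac{\left(-2 + 2\right) + 2}{2} - \frac{\sqrt{2 + \left(\left(-2 + 2\right) + 2\right)}}{2}\right) - 34 = - 31 \left(- \frac{0 + 2}{2} - \frac{\sqrt{2 + \left(0 + 2\right)}}{2}\right) - 34 = - 31 \left(\left(- \frac{1}{2}\right) 2 - \frac{\sqrt{2 + 2}}{2}\right) - 34 = - 31 \left(-1 - \frac{\sqrt{4}}{2}\right) - 34 = - 31 \left(-1 - 1\right) - 34 = \left(-31\right) \left(-2\right) - 34 = 62 - 34 = 28$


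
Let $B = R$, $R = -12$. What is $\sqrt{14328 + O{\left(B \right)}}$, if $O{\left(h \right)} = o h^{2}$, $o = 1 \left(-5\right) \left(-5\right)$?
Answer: $6 \sqrt{498} \approx 133.9$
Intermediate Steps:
$B = -12$
$o = 25$ ($o = \left(-5\right) \left(-5\right) = 25$)
$O{\left(h \right)} = 25 h^{2}$
$\sqrt{14328 + O{\left(B \right)}} = \sqrt{14328 + 25 \left(-12\right)^{2}} = \sqrt{14328 + 25 \cdot 144} = \sqrt{14328 + 3600} = \sqrt{17928} = 6 \sqrt{498}$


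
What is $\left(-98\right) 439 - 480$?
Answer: $-43502$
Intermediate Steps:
$\left(-98\right) 439 - 480 = -43022 - 480 = -43502$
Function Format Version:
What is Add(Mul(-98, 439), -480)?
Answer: -43502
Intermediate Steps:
Add(Mul(-98, 439), -480) = Add(-43022, -480) = -43502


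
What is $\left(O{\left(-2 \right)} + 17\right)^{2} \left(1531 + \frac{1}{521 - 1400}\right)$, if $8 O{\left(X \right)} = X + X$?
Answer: $\frac{122126631}{293} \approx 4.1681 \cdot 10^{5}$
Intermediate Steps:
$O{\left(X \right)} = \frac{X}{4}$ ($O{\left(X \right)} = \frac{X + X}{8} = \frac{2 X}{8} = \frac{X}{4}$)
$\left(O{\left(-2 \right)} + 17\right)^{2} \left(1531 + \frac{1}{521 - 1400}\right) = \left(\frac{1}{4} \left(-2\right) + 17\right)^{2} \left(1531 + \frac{1}{521 - 1400}\right) = \left(- \frac{1}{2} + 17\right)^{2} \left(1531 + \frac{1}{-879}\right) = \left(\frac{33}{2}\right)^{2} \left(1531 - \frac{1}{879}\right) = \frac{1089}{4} \cdot \frac{1345748}{879} = \frac{122126631}{293}$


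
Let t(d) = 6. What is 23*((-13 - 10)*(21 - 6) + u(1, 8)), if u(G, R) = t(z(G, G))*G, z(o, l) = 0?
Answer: -7797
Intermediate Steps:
u(G, R) = 6*G
23*((-13 - 10)*(21 - 6) + u(1, 8)) = 23*((-13 - 10)*(21 - 6) + 6*1) = 23*(-23*15 + 6) = 23*(-345 + 6) = 23*(-339) = -7797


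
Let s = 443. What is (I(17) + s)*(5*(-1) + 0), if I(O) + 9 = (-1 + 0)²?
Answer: -2175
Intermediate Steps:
I(O) = -8 (I(O) = -9 + (-1 + 0)² = -9 + (-1)² = -9 + 1 = -8)
(I(17) + s)*(5*(-1) + 0) = (-8 + 443)*(5*(-1) + 0) = 435*(-5 + 0) = 435*(-5) = -2175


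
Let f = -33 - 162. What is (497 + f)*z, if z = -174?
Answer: -52548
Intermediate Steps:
f = -195
(497 + f)*z = (497 - 195)*(-174) = 302*(-174) = -52548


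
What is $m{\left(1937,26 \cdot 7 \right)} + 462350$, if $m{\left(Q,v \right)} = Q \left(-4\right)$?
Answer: $454602$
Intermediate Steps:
$m{\left(Q,v \right)} = - 4 Q$
$m{\left(1937,26 \cdot 7 \right)} + 462350 = \left(-4\right) 1937 + 462350 = -7748 + 462350 = 454602$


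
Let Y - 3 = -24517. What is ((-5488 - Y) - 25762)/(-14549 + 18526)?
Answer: -6736/3977 ≈ -1.6937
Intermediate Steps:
Y = -24514 (Y = 3 - 24517 = -24514)
((-5488 - Y) - 25762)/(-14549 + 18526) = ((-5488 - 1*(-24514)) - 25762)/(-14549 + 18526) = ((-5488 + 24514) - 25762)/3977 = (19026 - 25762)*(1/3977) = -6736*1/3977 = -6736/3977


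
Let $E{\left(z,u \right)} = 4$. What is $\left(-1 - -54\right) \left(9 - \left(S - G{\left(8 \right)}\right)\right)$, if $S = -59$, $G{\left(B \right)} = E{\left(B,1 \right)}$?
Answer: $3816$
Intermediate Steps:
$G{\left(B \right)} = 4$
$\left(-1 - -54\right) \left(9 - \left(S - G{\left(8 \right)}\right)\right) = \left(-1 - -54\right) \left(9 + \left(4 - -59\right)\right) = \left(-1 + 54\right) \left(9 + \left(4 + 59\right)\right) = 53 \left(9 + 63\right) = 53 \cdot 72 = 3816$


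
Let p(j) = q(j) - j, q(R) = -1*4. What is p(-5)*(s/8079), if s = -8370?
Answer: -2790/2693 ≈ -1.0360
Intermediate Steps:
q(R) = -4
p(j) = -4 - j
p(-5)*(s/8079) = (-4 - 1*(-5))*(-8370/8079) = (-4 + 5)*(-8370*1/8079) = 1*(-2790/2693) = -2790/2693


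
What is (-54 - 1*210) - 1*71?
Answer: -335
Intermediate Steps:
(-54 - 1*210) - 1*71 = (-54 - 210) - 71 = -264 - 71 = -335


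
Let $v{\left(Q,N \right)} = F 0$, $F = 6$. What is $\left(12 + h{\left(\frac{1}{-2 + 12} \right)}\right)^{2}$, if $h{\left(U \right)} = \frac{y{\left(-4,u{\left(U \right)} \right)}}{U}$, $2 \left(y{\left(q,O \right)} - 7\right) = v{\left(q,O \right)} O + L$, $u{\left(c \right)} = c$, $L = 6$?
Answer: $12544$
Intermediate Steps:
$v{\left(Q,N \right)} = 0$ ($v{\left(Q,N \right)} = 6 \cdot 0 = 0$)
$y{\left(q,O \right)} = 10$ ($y{\left(q,O \right)} = 7 + \frac{0 O + 6}{2} = 7 + \frac{0 + 6}{2} = 7 + \frac{1}{2} \cdot 6 = 7 + 3 = 10$)
$h{\left(U \right)} = \frac{10}{U}$
$\left(12 + h{\left(\frac{1}{-2 + 12} \right)}\right)^{2} = \left(12 + \frac{10}{\frac{1}{-2 + 12}}\right)^{2} = \left(12 + \frac{10}{\frac{1}{10}}\right)^{2} = \left(12 + 10 \frac{1}{\frac{1}{10}}\right)^{2} = \left(12 + 10 \cdot 10\right)^{2} = \left(12 + 100\right)^{2} = 112^{2} = 12544$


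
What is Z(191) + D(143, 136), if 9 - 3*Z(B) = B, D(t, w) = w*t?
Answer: 58162/3 ≈ 19387.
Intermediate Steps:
D(t, w) = t*w
Z(B) = 3 - B/3
Z(191) + D(143, 136) = (3 - ⅓*191) + 143*136 = (3 - 191/3) + 19448 = -182/3 + 19448 = 58162/3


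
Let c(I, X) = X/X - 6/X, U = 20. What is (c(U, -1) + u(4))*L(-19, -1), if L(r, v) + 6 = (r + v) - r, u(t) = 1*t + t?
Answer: -105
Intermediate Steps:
c(I, X) = 1 - 6/X
u(t) = 2*t (u(t) = t + t = 2*t)
L(r, v) = -6 + v (L(r, v) = -6 + ((r + v) - r) = -6 + v)
(c(U, -1) + u(4))*L(-19, -1) = ((-6 - 1)/(-1) + 2*4)*(-6 - 1) = (-1*(-7) + 8)*(-7) = (7 + 8)*(-7) = 15*(-7) = -105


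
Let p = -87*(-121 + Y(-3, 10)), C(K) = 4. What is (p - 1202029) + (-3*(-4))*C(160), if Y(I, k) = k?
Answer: -1192324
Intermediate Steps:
p = 9657 (p = -87*(-121 + 10) = -87*(-111) = 9657)
(p - 1202029) + (-3*(-4))*C(160) = (9657 - 1202029) - 3*(-4)*4 = -1192372 + 12*4 = -1192372 + 48 = -1192324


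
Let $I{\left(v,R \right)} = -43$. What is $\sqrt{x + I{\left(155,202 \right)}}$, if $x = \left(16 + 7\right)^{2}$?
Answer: $9 \sqrt{6} \approx 22.045$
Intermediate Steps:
$x = 529$ ($x = 23^{2} = 529$)
$\sqrt{x + I{\left(155,202 \right)}} = \sqrt{529 - 43} = \sqrt{486} = 9 \sqrt{6}$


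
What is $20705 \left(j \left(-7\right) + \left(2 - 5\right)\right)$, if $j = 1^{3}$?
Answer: $-207050$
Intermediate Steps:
$j = 1$
$20705 \left(j \left(-7\right) + \left(2 - 5\right)\right) = 20705 \left(1 \left(-7\right) + \left(2 - 5\right)\right) = 20705 \left(-7 + \left(2 - 5\right)\right) = 20705 \left(-7 - 3\right) = 20705 \left(-10\right) = -207050$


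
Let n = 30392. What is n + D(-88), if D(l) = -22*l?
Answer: 32328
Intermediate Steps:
n + D(-88) = 30392 - 22*(-88) = 30392 + 1936 = 32328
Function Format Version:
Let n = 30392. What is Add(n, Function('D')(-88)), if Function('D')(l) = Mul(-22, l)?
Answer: 32328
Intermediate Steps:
Add(n, Function('D')(-88)) = Add(30392, Mul(-22, -88)) = Add(30392, 1936) = 32328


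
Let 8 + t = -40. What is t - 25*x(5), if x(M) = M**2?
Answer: -673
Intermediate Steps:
t = -48 (t = -8 - 40 = -48)
t - 25*x(5) = -48 - 25*5**2 = -48 - 25*25 = -48 - 625 = -673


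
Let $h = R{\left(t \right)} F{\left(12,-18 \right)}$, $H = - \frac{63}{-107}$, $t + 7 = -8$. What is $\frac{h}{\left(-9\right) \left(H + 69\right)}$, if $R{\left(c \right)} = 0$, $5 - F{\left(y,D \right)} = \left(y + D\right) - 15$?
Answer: $0$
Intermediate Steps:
$F{\left(y,D \right)} = 20 - D - y$ ($F{\left(y,D \right)} = 5 - \left(\left(y + D\right) - 15\right) = 5 - \left(\left(D + y\right) - 15\right) = 5 - \left(-15 + D + y\right) = 20 - D - y$)
$t = -15$ ($t = -7 - 8 = -15$)
$H = \frac{63}{107}$ ($H = \left(-63\right) \left(- \frac{1}{107}\right) = \frac{63}{107} \approx 0.58879$)
$h = 0$ ($h = 0 \left(20 - -18 - 12\right) = 0 \left(20 + 18 - 12\right) = 0 \cdot 26 = 0$)
$\frac{h}{\left(-9\right) \left(H + 69\right)} = \frac{0}{\left(-9\right) \left(\frac{63}{107} + 69\right)} = \frac{0}{\left(-9\right) \frac{7446}{107}} = \frac{0}{- \frac{67014}{107}} = 0 \left(- \frac{107}{67014}\right) = 0$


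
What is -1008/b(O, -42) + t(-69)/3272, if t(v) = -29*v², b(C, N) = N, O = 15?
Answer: -59541/3272 ≈ -18.197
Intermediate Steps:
-1008/b(O, -42) + t(-69)/3272 = -1008/(-42) - 29*(-69)²/3272 = -1008*(-1/42) - 29*4761*(1/3272) = 24 - 138069*1/3272 = 24 - 138069/3272 = -59541/3272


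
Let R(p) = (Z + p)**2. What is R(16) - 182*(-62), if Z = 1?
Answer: 11573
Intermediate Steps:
R(p) = (1 + p)**2
R(16) - 182*(-62) = (1 + 16)**2 - 182*(-62) = 17**2 + 11284 = 289 + 11284 = 11573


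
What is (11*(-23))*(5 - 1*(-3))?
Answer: -2024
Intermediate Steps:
(11*(-23))*(5 - 1*(-3)) = -253*(5 + 3) = -253*8 = -2024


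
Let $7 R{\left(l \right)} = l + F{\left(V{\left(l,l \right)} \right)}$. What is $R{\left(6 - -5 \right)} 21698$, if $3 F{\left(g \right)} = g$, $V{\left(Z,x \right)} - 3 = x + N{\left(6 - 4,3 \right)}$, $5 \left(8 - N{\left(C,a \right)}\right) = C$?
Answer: $\frac{282074}{5} \approx 56415.0$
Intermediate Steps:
$N{\left(C,a \right)} = 8 - \frac{C}{5}$
$V{\left(Z,x \right)} = \frac{53}{5} + x$ ($V{\left(Z,x \right)} = 3 + \left(x + \left(8 - \frac{6 - 4}{5}\right)\right) = 3 + \left(x + \left(8 - \frac{2}{5}\right)\right) = 3 + \left(x + \frac{38}{5}\right) = 3 + \left(\frac{38}{5} + x\right) = \frac{53}{5} + x$)
$F{\left(g \right)} = \frac{g}{3}$
$R{\left(l \right)} = \frac{53}{105} + \frac{4 l}{21}$ ($R{\left(l \right)} = \frac{l + \frac{\frac{53}{5} + l}{3}}{7} = \frac{l + \left(\frac{53}{15} + \frac{l}{3}\right)}{7} = \frac{\frac{53}{15} + \frac{4 l}{3}}{7} = \frac{53}{105} + \frac{4 l}{21}$)
$R{\left(6 - -5 \right)} 21698 = \left(\frac{53}{105} + \frac{4 \left(6 - -5\right)}{21}\right) 21698 = \left(\frac{53}{105} + \frac{4 \left(6 + 5\right)}{21}\right) 21698 = \left(\frac{53}{105} + \frac{4}{21} \cdot 11\right) 21698 = \left(\frac{53}{105} + \frac{44}{21}\right) 21698 = \frac{13}{5} \cdot 21698 = \frac{282074}{5}$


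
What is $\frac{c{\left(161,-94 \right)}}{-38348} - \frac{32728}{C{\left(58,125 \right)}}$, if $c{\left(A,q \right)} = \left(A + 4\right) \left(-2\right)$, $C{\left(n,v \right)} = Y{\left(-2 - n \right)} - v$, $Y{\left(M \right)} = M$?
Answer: $\frac{627557197}{3547190} \approx 176.92$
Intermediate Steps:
$C{\left(n,v \right)} = -2 - n - v$ ($C{\left(n,v \right)} = \left(-2 - n\right) - v = -2 - n - v$)
$c{\left(A,q \right)} = -8 - 2 A$ ($c{\left(A,q \right)} = \left(4 + A\right) \left(-2\right) = -8 - 2 A$)
$\frac{c{\left(161,-94 \right)}}{-38348} - \frac{32728}{C{\left(58,125 \right)}} = \frac{-8 - 322}{-38348} - \frac{32728}{-2 - 58 - 125} = \left(-8 - 322\right) \left(- \frac{1}{38348}\right) - \frac{32728}{-2 - 58 - 125} = \left(-330\right) \left(- \frac{1}{38348}\right) - \frac{32728}{-185} = \frac{165}{19174} - - \frac{32728}{185} = \frac{165}{19174} + \frac{32728}{185} = \frac{627557197}{3547190}$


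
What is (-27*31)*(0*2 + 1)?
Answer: -837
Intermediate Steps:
(-27*31)*(0*2 + 1) = -837*(0 + 1) = -837*1 = -837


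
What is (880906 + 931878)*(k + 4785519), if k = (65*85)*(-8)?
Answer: 8594987222096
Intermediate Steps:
k = -44200 (k = 5525*(-8) = -44200)
(880906 + 931878)*(k + 4785519) = (880906 + 931878)*(-44200 + 4785519) = 1812784*4741319 = 8594987222096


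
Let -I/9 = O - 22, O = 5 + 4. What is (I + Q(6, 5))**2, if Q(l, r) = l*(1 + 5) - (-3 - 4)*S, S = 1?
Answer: 25600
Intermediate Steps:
O = 9
Q(l, r) = 7 + 6*l (Q(l, r) = l*(1 + 5) - (-3 - 4) = l*6 - (-7) = 6*l - 1*(-7) = 6*l + 7 = 7 + 6*l)
I = 117 (I = -9*(9 - 22) = -9*(-13) = 117)
(I + Q(6, 5))**2 = (117 + (7 + 6*6))**2 = (117 + (7 + 36))**2 = (117 + 43)**2 = 160**2 = 25600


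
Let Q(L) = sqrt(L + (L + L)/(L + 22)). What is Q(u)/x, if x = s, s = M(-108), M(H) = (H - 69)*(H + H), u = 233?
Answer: sqrt(15269655)/9749160 ≈ 0.00040082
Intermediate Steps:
Q(L) = sqrt(L + 2*L/(22 + L)) (Q(L) = sqrt(L + (2*L)/(22 + L)) = sqrt(L + 2*L/(22 + L)))
M(H) = 2*H*(-69 + H) (M(H) = (-69 + H)*(2*H) = 2*H*(-69 + H))
s = 38232 (s = 2*(-108)*(-69 - 108) = 2*(-108)*(-177) = 38232)
x = 38232
Q(u)/x = sqrt(233*(24 + 233)/(22 + 233))/38232 = sqrt(233*257/255)*(1/38232) = sqrt(233*(1/255)*257)*(1/38232) = sqrt(59881/255)*(1/38232) = (sqrt(15269655)/255)*(1/38232) = sqrt(15269655)/9749160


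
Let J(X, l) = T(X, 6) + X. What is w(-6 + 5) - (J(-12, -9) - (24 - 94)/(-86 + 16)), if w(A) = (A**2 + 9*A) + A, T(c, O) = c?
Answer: 16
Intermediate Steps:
J(X, l) = 2*X (J(X, l) = X + X = 2*X)
w(A) = A**2 + 10*A
w(-6 + 5) - (J(-12, -9) - (24 - 94)/(-86 + 16)) = (-6 + 5)*(10 + (-6 + 5)) - (2*(-12) - (24 - 94)/(-86 + 16)) = -(10 - 1) - (-24 - (-70)/(-70)) = -1*9 - (-24 - (-70)*(-1)/70) = -9 - (-24 - 1*1) = -9 - (-24 - 1) = -9 - 1*(-25) = -9 + 25 = 16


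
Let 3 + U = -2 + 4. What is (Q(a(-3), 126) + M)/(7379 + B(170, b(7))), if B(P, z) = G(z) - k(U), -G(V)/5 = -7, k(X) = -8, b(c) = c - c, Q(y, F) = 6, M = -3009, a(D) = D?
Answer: -1001/2474 ≈ -0.40461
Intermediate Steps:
U = -1 (U = -3 + (-2 + 4) = -3 + 2 = -1)
b(c) = 0
G(V) = 35 (G(V) = -5*(-7) = 35)
B(P, z) = 43 (B(P, z) = 35 - 1*(-8) = 35 + 8 = 43)
(Q(a(-3), 126) + M)/(7379 + B(170, b(7))) = (6 - 3009)/(7379 + 43) = -3003/7422 = -3003*1/7422 = -1001/2474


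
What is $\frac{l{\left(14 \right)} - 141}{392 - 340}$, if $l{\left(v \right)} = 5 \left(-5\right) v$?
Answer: $- \frac{491}{52} \approx -9.4423$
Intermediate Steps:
$l{\left(v \right)} = - 25 v$
$\frac{l{\left(14 \right)} - 141}{392 - 340} = \frac{\left(-25\right) 14 - 141}{392 - 340} = \frac{-350 - 141}{52} = \left(-491\right) \frac{1}{52} = - \frac{491}{52}$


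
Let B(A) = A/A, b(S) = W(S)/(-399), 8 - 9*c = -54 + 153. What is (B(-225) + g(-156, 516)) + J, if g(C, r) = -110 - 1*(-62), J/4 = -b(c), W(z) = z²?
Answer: -212267/4617 ≈ -45.975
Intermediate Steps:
c = -91/9 (c = 8/9 - (-54 + 153)/9 = 8/9 - ⅑*99 = 8/9 - 11 = -91/9 ≈ -10.111)
b(S) = -S²/399 (b(S) = S²/(-399) = S²*(-1/399) = -S²/399)
B(A) = 1
J = 4732/4617 (J = 4*(-(-1)*(-91/9)²/399) = 4*(-(-1)*8281/(399*81)) = 4*(-1*(-1183/4617)) = 4*(1183/4617) = 4732/4617 ≈ 1.0249)
g(C, r) = -48 (g(C, r) = -110 + 62 = -48)
(B(-225) + g(-156, 516)) + J = (1 - 48) + 4732/4617 = -47 + 4732/4617 = -212267/4617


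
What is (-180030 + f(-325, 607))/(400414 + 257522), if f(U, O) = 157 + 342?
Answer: -179531/657936 ≈ -0.27287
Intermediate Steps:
f(U, O) = 499
(-180030 + f(-325, 607))/(400414 + 257522) = (-180030 + 499)/(400414 + 257522) = -179531/657936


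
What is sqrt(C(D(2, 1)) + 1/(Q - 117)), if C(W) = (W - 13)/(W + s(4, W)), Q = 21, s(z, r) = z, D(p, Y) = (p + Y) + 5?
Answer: I*sqrt(246)/24 ≈ 0.65352*I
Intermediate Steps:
D(p, Y) = 5 + Y + p (D(p, Y) = (Y + p) + 5 = 5 + Y + p)
C(W) = (-13 + W)/(4 + W) (C(W) = (W - 13)/(W + 4) = (-13 + W)/(4 + W))
sqrt(C(D(2, 1)) + 1/(Q - 117)) = sqrt((-13 + (5 + 1 + 2))/(4 + (5 + 1 + 2)) + 1/(21 - 117)) = sqrt((-13 + 8)/(4 + 8) + 1/(-96)) = sqrt(-5/12 - 1/96) = sqrt(-41/96) = I*sqrt(246)/24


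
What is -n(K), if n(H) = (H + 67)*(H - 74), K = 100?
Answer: -4342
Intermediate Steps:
n(H) = (-74 + H)*(67 + H) (n(H) = (67 + H)*(-74 + H) = (-74 + H)*(67 + H))
-n(K) = -(-4958 + 100² - 7*100) = -(-4958 + 10000 - 700) = -1*4342 = -4342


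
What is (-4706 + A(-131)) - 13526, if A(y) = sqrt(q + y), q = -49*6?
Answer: -18232 + 5*I*sqrt(17) ≈ -18232.0 + 20.616*I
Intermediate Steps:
q = -294
A(y) = sqrt(-294 + y)
(-4706 + A(-131)) - 13526 = (-4706 + sqrt(-294 - 131)) - 13526 = (-4706 + sqrt(-425)) - 13526 = (-4706 + 5*I*sqrt(17)) - 13526 = -18232 + 5*I*sqrt(17)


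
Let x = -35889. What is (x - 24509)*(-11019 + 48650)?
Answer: -2272837138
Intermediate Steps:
(x - 24509)*(-11019 + 48650) = (-35889 - 24509)*(-11019 + 48650) = -60398*37631 = -2272837138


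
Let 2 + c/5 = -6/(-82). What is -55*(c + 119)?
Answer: -246620/41 ≈ -6015.1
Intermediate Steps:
c = -395/41 (c = -10 + 5*(-6/(-82)) = -10 + 5*(-6*(-1/82)) = -10 + 5*(3/41) = -10 + 15/41 = -395/41 ≈ -9.6341)
-55*(c + 119) = -55*(-395/41 + 119) = -55*4484/41 = -246620/41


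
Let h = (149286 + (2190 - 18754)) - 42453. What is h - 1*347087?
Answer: -256818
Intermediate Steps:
h = 90269 (h = (149286 - 16564) - 42453 = 132722 - 42453 = 90269)
h - 1*347087 = 90269 - 1*347087 = 90269 - 347087 = -256818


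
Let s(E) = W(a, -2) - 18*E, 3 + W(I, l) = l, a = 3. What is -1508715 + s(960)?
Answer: -1526000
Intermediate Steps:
W(I, l) = -3 + l
s(E) = -5 - 18*E (s(E) = (-3 - 2) - 18*E = -5 - 18*E)
-1508715 + s(960) = -1508715 + (-5 - 18*960) = -1508715 + (-5 - 17280) = -1508715 - 17285 = -1526000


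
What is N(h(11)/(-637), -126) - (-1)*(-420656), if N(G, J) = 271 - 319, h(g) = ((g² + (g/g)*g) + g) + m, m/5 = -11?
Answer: -420704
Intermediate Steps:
m = -55 (m = 5*(-11) = -55)
h(g) = -55 + g² + 2*g (h(g) = ((g² + (g/g)*g) + g) - 55 = ((g² + 1*g) + g) - 55 = ((g² + g) + g) - 55 = ((g + g²) + g) - 55 = (g² + 2*g) - 55 = -55 + g² + 2*g)
N(G, J) = -48
N(h(11)/(-637), -126) - (-1)*(-420656) = -48 - (-1)*(-420656) = -48 - 1*420656 = -48 - 420656 = -420704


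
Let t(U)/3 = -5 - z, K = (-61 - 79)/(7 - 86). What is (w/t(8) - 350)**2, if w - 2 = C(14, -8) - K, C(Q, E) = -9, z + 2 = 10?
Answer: 129038289961/1054729 ≈ 1.2234e+5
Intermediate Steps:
z = 8 (z = -2 + 10 = 8)
K = 140/79 (K = -140/(-79) = -140*(-1/79) = 140/79 ≈ 1.7722)
w = -693/79 (w = 2 + (-9 - 1*140/79) = 2 + (-9 - 140/79) = 2 - 851/79 = -693/79 ≈ -8.7722)
t(U) = -39 (t(U) = 3*(-5 - 1*8) = 3*(-5 - 8) = 3*(-13) = -39)
(w/t(8) - 350)**2 = (-693/79/(-39) - 350)**2 = (-693/79*(-1/39) - 350)**2 = (231/1027 - 350)**2 = (-359219/1027)**2 = 129038289961/1054729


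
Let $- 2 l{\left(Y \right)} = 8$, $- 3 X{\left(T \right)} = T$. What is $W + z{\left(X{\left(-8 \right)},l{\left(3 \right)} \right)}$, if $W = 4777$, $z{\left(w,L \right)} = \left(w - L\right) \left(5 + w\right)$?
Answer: $\frac{43453}{9} \approx 4828.1$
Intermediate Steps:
$X{\left(T \right)} = - \frac{T}{3}$
$l{\left(Y \right)} = -4$ ($l{\left(Y \right)} = \left(- \frac{1}{2}\right) 8 = -4$)
$z{\left(w,L \right)} = \left(5 + w\right) \left(w - L\right)$
$W + z{\left(X{\left(-8 \right)},l{\left(3 \right)} \right)} = 4777 + \left(\left(\left(- \frac{1}{3}\right) \left(-8\right)\right)^{2} - -20 + 5 \left(\left(- \frac{1}{3}\right) \left(-8\right)\right) - - 4 \left(\left(- \frac{1}{3}\right) \left(-8\right)\right)\right) = 4777 + \left(\left(\frac{8}{3}\right)^{2} + 20 + 5 \cdot \frac{8}{3} - \left(-4\right) \frac{8}{3}\right) = 4777 + \left(\frac{64}{9} + 20 + \frac{40}{3} + \frac{32}{3}\right) = 4777 + \frac{460}{9} = \frac{43453}{9}$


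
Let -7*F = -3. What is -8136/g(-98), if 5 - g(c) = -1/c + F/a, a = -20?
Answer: -2657760/1637 ≈ -1623.6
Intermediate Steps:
F = 3/7 (F = -1/7*(-3) = 3/7 ≈ 0.42857)
g(c) = 703/140 + 1/c (g(c) = 5 - (-1/c + (3/7)/(-20)) = 5 - (-1/c + (3/7)*(-1/20)) = 5 - (-1/c - 3/140) = 5 - (-3/140 - 1/c) = 5 + (3/140 + 1/c) = 703/140 + 1/c)
-8136/g(-98) = -8136/(703/140 + 1/(-98)) = -8136/(703/140 - 1/98) = -8136/4911/980 = -8136*980/4911 = -2657760/1637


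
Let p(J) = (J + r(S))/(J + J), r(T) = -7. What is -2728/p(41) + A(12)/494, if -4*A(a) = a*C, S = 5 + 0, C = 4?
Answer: -27626558/4199 ≈ -6579.3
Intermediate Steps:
S = 5
p(J) = (-7 + J)/(2*J) (p(J) = (J - 7)/(J + J) = (-7 + J)/((2*J)) = (-7 + J)*(1/(2*J)) = (-7 + J)/(2*J))
A(a) = -a (A(a) = -a*4/4 = -a)
-2728/p(41) + A(12)/494 = -2728*82/(-7 + 41) - 1*12/494 = -2728/((1/2)*(1/41)*34) - 12*1/494 = -2728/17/41 - 6/247 = -2728*41/17 - 6/247 = -111848/17 - 6/247 = -27626558/4199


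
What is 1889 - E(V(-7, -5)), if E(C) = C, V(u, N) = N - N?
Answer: 1889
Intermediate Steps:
V(u, N) = 0
1889 - E(V(-7, -5)) = 1889 - 1*0 = 1889 + 0 = 1889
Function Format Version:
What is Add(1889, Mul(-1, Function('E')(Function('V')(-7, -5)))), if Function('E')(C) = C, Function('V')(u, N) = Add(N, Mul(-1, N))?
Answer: 1889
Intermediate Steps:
Function('V')(u, N) = 0
Add(1889, Mul(-1, Function('E')(Function('V')(-7, -5)))) = Add(1889, Mul(-1, 0)) = Add(1889, 0) = 1889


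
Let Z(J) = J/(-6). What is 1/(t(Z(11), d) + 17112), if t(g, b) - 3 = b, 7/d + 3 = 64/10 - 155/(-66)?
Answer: 271/4638495 ≈ 5.8424e-5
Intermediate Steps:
Z(J) = -J/6 (Z(J) = J*(-1/6) = -J/6)
d = 330/271 (d = 7/(-3 + (64/10 - 155/(-66))) = 7/(-3 + (64*(1/10) - 155*(-1/66))) = 7/(-3 + (32/5 + 155/66)) = 7/(-3 + 2887/330) = 7/(1897/330) = 7*(330/1897) = 330/271 ≈ 1.2177)
t(g, b) = 3 + b
1/(t(Z(11), d) + 17112) = 1/((3 + 330/271) + 17112) = 1/(1143/271 + 17112) = 1/(4638495/271) = 271/4638495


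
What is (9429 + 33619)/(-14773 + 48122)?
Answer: 43048/33349 ≈ 1.2908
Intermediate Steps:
(9429 + 33619)/(-14773 + 48122) = 43048/33349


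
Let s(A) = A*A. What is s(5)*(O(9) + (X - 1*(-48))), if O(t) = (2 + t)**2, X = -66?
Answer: 2575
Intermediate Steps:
s(A) = A**2
s(5)*(O(9) + (X - 1*(-48))) = 5**2*((2 + 9)**2 + (-66 - 1*(-48))) = 25*(11**2 + (-66 + 48)) = 25*(121 - 18) = 25*103 = 2575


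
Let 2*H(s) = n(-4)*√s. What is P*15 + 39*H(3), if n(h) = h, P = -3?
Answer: -45 - 78*√3 ≈ -180.10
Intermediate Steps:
H(s) = -2*√s (H(s) = (-4*√s)/2 = -2*√s)
P*15 + 39*H(3) = -3*15 + 39*(-2*√3) = -45 - 78*√3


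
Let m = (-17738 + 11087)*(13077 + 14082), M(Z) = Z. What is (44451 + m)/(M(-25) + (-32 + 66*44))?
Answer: -60196686/949 ≈ -63432.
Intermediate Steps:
m = -180634509 (m = -6651*27159 = -180634509)
(44451 + m)/(M(-25) + (-32 + 66*44)) = (44451 - 180634509)/(-25 + (-32 + 66*44)) = -180590058/(-25 + (-32 + 2904)) = -180590058/(-25 + 2872) = -180590058/2847 = -180590058*1/2847 = -60196686/949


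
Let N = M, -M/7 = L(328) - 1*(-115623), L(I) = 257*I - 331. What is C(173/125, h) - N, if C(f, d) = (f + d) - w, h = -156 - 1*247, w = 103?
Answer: 174576423/125 ≈ 1.3966e+6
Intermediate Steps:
L(I) = -331 + 257*I
M = -1397116 (M = -7*((-331 + 257*328) - 1*(-115623)) = -7*((-331 + 84296) + 115623) = -7*(83965 + 115623) = -7*199588 = -1397116)
N = -1397116
h = -403 (h = -156 - 247 = -403)
C(f, d) = -103 + d + f (C(f, d) = (f + d) - 1*103 = (d + f) - 103 = -103 + d + f)
C(173/125, h) - N = (-103 - 403 + 173/125) - 1*(-1397116) = (-103 - 403 + 173*(1/125)) + 1397116 = (-103 - 403 + 173/125) + 1397116 = -63077/125 + 1397116 = 174576423/125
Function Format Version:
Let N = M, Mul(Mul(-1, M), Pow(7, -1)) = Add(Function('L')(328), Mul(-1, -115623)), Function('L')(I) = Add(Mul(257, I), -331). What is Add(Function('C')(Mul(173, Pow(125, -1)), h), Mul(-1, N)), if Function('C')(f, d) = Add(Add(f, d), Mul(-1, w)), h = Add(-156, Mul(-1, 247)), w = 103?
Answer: Rational(174576423, 125) ≈ 1.3966e+6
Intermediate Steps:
Function('L')(I) = Add(-331, Mul(257, I))
M = -1397116 (M = Mul(-7, Add(Add(-331, Mul(257, 328)), Mul(-1, -115623))) = Mul(-7, Add(Add(-331, 84296), 115623)) = Mul(-7, Add(83965, 115623)) = Mul(-7, 199588) = -1397116)
N = -1397116
h = -403 (h = Add(-156, -247) = -403)
Function('C')(f, d) = Add(-103, d, f) (Function('C')(f, d) = Add(Add(f, d), Mul(-1, 103)) = Add(Add(d, f), -103) = Add(-103, d, f))
Add(Function('C')(Mul(173, Pow(125, -1)), h), Mul(-1, N)) = Add(Add(-103, -403, Mul(173, Pow(125, -1))), Mul(-1, -1397116)) = Add(Add(-103, -403, Mul(173, Rational(1, 125))), 1397116) = Add(Add(-103, -403, Rational(173, 125)), 1397116) = Add(Rational(-63077, 125), 1397116) = Rational(174576423, 125)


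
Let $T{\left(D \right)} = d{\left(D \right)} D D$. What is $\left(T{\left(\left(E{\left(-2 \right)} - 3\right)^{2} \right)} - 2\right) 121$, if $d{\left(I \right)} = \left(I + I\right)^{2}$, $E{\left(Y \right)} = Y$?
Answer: $189062258$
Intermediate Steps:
$d{\left(I \right)} = 4 I^{2}$ ($d{\left(I \right)} = \left(2 I\right)^{2} = 4 I^{2}$)
$T{\left(D \right)} = 4 D^{4}$ ($T{\left(D \right)} = 4 D^{2} D D = 4 D^{3} D = 4 D^{4}$)
$\left(T{\left(\left(E{\left(-2 \right)} - 3\right)^{2} \right)} - 2\right) 121 = \left(4 \left(\left(-2 - 3\right)^{2}\right)^{4} - 2\right) 121 = \left(4 \left(\left(-5\right)^{2}\right)^{4} - 2\right) 121 = \left(4 \cdot 25^{4} - 2\right) 121 = \left(4 \cdot 390625 - 2\right) 121 = \left(1562500 - 2\right) 121 = 1562498 \cdot 121 = 189062258$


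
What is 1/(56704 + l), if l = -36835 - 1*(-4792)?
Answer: 1/24661 ≈ 4.0550e-5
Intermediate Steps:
l = -32043 (l = -36835 + 4792 = -32043)
1/(56704 + l) = 1/(56704 - 32043) = 1/24661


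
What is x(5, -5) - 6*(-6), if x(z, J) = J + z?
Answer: 36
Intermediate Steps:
x(5, -5) - 6*(-6) = (-5 + 5) - 6*(-6) = 0 + 36 = 36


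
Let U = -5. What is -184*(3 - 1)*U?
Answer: 1840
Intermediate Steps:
-184*(3 - 1)*U = -184*(3 - 1)*(-5) = -368*(-5) = -184*(-10) = 1840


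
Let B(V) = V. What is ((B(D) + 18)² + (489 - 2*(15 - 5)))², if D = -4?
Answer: 442225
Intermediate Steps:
((B(D) + 18)² + (489 - 2*(15 - 5)))² = ((-4 + 18)² + (489 - 2*(15 - 5)))² = (14² + (489 - 2*10))² = (196 + (489 - 20))² = (196 + 469)² = 665² = 442225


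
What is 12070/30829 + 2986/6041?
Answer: 164970264/186237989 ≈ 0.88580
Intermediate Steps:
12070/30829 + 2986/6041 = 164970264/186237989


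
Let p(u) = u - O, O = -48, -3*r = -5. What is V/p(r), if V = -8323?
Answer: -24969/149 ≈ -167.58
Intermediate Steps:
r = 5/3 (r = -⅓*(-5) = 5/3 ≈ 1.6667)
p(u) = 48 + u (p(u) = u - 1*(-48) = u + 48 = 48 + u)
V/p(r) = -8323/(48 + 5/3) = -8323/149/3 = -8323*3/149 = -24969/149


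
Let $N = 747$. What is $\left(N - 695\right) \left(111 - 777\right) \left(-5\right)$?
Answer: $173160$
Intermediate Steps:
$\left(N - 695\right) \left(111 - 777\right) \left(-5\right) = \left(747 - 695\right) \left(111 - 777\right) \left(-5\right) = 52 \left(-666\right) \left(-5\right) = \left(-34632\right) \left(-5\right) = 173160$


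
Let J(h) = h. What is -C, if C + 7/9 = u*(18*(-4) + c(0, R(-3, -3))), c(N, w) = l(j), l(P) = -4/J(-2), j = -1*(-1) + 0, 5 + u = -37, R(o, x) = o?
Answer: -26453/9 ≈ -2939.2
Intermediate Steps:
u = -42 (u = -5 - 37 = -42)
j = 1 (j = 1 + 0 = 1)
l(P) = 2 (l(P) = -4/(-2) = -4*(-½) = 2)
c(N, w) = 2
C = 26453/9 (C = -7/9 - 42*(18*(-4) + 2) = -7/9 - 42*(-72 + 2) = -7/9 - 42*(-70) = -7/9 + 2940 = 26453/9 ≈ 2939.2)
-C = -1*26453/9 = -26453/9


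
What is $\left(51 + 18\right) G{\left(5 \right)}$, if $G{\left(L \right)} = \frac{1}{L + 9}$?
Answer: $\frac{69}{14} \approx 4.9286$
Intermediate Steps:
$G{\left(L \right)} = \frac{1}{9 + L}$
$\left(51 + 18\right) G{\left(5 \right)} = \frac{51 + 18}{9 + 5} = \frac{69}{14}$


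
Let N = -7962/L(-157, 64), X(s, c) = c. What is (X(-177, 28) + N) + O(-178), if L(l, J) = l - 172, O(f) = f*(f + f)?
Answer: 20865246/329 ≈ 63420.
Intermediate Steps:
O(f) = 2*f**2 (O(f) = f*(2*f) = 2*f**2)
L(l, J) = -172 + l
N = 7962/329 (N = -7962/(-172 - 157) = -7962/(-329) = -7962*(-1/329) = 7962/329 ≈ 24.201)
(X(-177, 28) + N) + O(-178) = (28 + 7962/329) + 2*(-178)**2 = 17174/329 + 2*31684 = 17174/329 + 63368 = 20865246/329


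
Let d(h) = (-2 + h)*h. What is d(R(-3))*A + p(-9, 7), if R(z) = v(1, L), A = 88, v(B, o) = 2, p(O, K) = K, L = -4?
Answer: 7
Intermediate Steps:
R(z) = 2
d(h) = h*(-2 + h)
d(R(-3))*A + p(-9, 7) = (2*(-2 + 2))*88 + 7 = (2*0)*88 + 7 = 0*88 + 7 = 0 + 7 = 7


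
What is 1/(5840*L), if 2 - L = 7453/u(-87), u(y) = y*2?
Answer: 3/785480 ≈ 3.8193e-6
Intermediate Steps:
u(y) = 2*y
L = 269/6 (L = 2 - 7453/(2*(-87)) = 2 - 7453/(-174) = 2 - 7453*(-1)/174 = 2 - 1*(-257/6) = 2 + 257/6 = 269/6 ≈ 44.833)
1/(5840*L) = 1/(5840*(269/6)) = (1/5840)*(6/269) = 3/785480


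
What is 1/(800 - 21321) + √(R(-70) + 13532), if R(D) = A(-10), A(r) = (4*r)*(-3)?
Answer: -1/20521 + 2*√3413 ≈ 116.84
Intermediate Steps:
A(r) = -12*r
R(D) = 120 (R(D) = -12*(-10) = 120)
1/(800 - 21321) + √(R(-70) + 13532) = 1/(800 - 21321) + √(120 + 13532) = 1/(-20521) + √13652 = -1/20521 + 2*√3413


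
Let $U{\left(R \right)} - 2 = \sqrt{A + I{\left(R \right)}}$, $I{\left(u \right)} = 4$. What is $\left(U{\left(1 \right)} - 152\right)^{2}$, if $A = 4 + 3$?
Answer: $\left(150 - \sqrt{11}\right)^{2} \approx 21516.0$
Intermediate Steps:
$A = 7$
$U{\left(R \right)} = 2 + \sqrt{11}$ ($U{\left(R \right)} = 2 + \sqrt{7 + 4} = 2 + \sqrt{11}$)
$\left(U{\left(1 \right)} - 152\right)^{2} = \left(\left(2 + \sqrt{11}\right) - 152\right)^{2} = \left(-150 + \sqrt{11}\right)^{2}$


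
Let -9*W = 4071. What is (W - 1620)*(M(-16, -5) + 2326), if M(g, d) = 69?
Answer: -14889715/3 ≈ -4.9632e+6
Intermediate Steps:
W = -1357/3 (W = -⅑*4071 = -1357/3 ≈ -452.33)
(W - 1620)*(M(-16, -5) + 2326) = (-1357/3 - 1620)*(69 + 2326) = -6217/3*2395 = -14889715/3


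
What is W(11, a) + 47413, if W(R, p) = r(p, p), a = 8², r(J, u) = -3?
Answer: 47410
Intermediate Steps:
a = 64
W(R, p) = -3
W(11, a) + 47413 = -3 + 47413 = 47410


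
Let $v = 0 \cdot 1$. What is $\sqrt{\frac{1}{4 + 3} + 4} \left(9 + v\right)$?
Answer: $\frac{9 \sqrt{203}}{7} \approx 18.319$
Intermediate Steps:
$v = 0$
$\sqrt{\frac{1}{4 + 3} + 4} \left(9 + v\right) = \sqrt{\frac{1}{4 + 3} + 4} \left(9 + 0\right) = \sqrt{\frac{1}{7} + 4} \cdot 9 = \sqrt{\frac{29}{7}} \cdot 9 = \frac{\sqrt{203}}{7} \cdot 9 = \frac{9 \sqrt{203}}{7}$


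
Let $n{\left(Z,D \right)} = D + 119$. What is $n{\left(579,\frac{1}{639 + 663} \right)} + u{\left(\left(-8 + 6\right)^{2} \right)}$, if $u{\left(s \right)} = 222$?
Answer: $\frac{443983}{1302} \approx 341.0$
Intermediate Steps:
$n{\left(Z,D \right)} = 119 + D$
$n{\left(579,\frac{1}{639 + 663} \right)} + u{\left(\left(-8 + 6\right)^{2} \right)} = \left(119 + \frac{1}{639 + 663}\right) + 222 = \left(119 + \frac{1}{1302}\right) + 222 = \frac{154939}{1302} + 222 = \frac{443983}{1302}$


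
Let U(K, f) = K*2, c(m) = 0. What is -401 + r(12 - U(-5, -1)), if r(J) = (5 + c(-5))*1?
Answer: -396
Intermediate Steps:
U(K, f) = 2*K
r(J) = 5 (r(J) = (5 + 0)*1 = 5*1 = 5)
-401 + r(12 - U(-5, -1)) = -401 + 5 = -396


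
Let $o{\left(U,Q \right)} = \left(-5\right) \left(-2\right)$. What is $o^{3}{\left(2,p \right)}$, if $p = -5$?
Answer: $1000$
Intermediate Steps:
$o{\left(U,Q \right)} = 10$
$o^{3}{\left(2,p \right)} = 10^{3} = 1000$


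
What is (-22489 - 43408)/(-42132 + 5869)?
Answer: 65897/36263 ≈ 1.8172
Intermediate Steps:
(-22489 - 43408)/(-42132 + 5869) = -65897/(-36263) = -65897*(-1/36263) = 65897/36263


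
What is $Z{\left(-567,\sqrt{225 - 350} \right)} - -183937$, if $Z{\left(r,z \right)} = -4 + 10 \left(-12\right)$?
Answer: $183813$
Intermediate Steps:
$Z{\left(r,z \right)} = -124$ ($Z{\left(r,z \right)} = -4 - 120 = -124$)
$Z{\left(-567,\sqrt{225 - 350} \right)} - -183937 = -124 - -183937 = -124 + 183937 = 183813$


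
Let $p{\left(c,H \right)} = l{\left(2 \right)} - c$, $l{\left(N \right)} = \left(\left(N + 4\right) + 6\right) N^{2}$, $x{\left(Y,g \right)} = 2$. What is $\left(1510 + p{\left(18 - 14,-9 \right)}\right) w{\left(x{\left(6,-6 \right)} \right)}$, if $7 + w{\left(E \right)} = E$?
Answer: $-7770$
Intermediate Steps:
$w{\left(E \right)} = -7 + E$
$l{\left(N \right)} = N^{2} \left(10 + N\right)$ ($l{\left(N \right)} = \left(\left(4 + N\right) + 6\right) N^{2} = \left(10 + N\right) N^{2} = N^{2} \left(10 + N\right)$)
$p{\left(c,H \right)} = 48 - c$ ($p{\left(c,H \right)} = 2^{2} \left(10 + 2\right) - c = 4 \cdot 12 - c = 48 - c$)
$\left(1510 + p{\left(18 - 14,-9 \right)}\right) w{\left(x{\left(6,-6 \right)} \right)} = \left(1510 + \left(48 - \left(18 - 14\right)\right)\right) \left(-7 + 2\right) = \left(1510 + \left(48 - 4\right)\right) \left(-5\right) = \left(1510 + 44\right) \left(-5\right) = 1554 \left(-5\right) = -7770$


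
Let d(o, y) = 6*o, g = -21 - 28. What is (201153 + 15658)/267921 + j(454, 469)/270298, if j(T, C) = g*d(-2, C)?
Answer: 4197222659/5172750747 ≈ 0.81141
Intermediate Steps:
g = -49
j(T, C) = 588 (j(T, C) = -294*(-2) = -49*(-12) = 588)
(201153 + 15658)/267921 + j(454, 469)/270298 = (201153 + 15658)/267921 + 588/270298 = 216811*(1/267921) + 588*(1/270298) = 216811/267921 + 42/19307 = 4197222659/5172750747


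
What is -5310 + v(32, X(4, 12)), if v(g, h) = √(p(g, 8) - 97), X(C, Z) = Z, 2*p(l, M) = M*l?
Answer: -5310 + √31 ≈ -5304.4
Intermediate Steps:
p(l, M) = M*l/2 (p(l, M) = (M*l)/2 = M*l/2)
v(g, h) = √(-97 + 4*g) (v(g, h) = √((½)*8*g - 97) = √(4*g - 97) = √(-97 + 4*g))
-5310 + v(32, X(4, 12)) = -5310 + √(-97 + 4*32) = -5310 + √(-97 + 128) = -5310 + √31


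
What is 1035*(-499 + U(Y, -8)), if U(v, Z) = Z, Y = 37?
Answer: -524745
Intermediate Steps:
1035*(-499 + U(Y, -8)) = 1035*(-499 - 8) = 1035*(-507) = -524745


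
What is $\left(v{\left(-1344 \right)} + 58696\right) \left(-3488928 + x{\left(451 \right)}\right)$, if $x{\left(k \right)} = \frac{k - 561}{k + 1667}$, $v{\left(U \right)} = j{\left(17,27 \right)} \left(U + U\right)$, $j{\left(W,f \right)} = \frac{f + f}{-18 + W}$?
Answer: $- \frac{753172454857336}{1059} \approx -7.1121 \cdot 10^{11}$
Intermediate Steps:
$j{\left(W,f \right)} = \frac{2 f}{-18 + W}$
$v{\left(U \right)} = - 108 U$ ($v{\left(U \right)} = 2 \cdot 27 \frac{1}{-18 + 17} \left(U + U\right) = 2 \cdot 27 \frac{1}{-1} \cdot 2 U = 2 \cdot 27 \left(-1\right) 2 U = - 54 \cdot 2 U = - 108 U$)
$x{\left(k \right)} = \frac{-561 + k}{1667 + k}$
$\left(v{\left(-1344 \right)} + 58696\right) \left(-3488928 + x{\left(451 \right)}\right) = \left(\left(-108\right) \left(-1344\right) + 58696\right) \left(-3488928 + \frac{-561 + 451}{1667 + 451}\right) = \left(145152 + 58696\right) \left(-3488928 + \frac{1}{2118} \left(-110\right)\right) = 203848 \left(-3488928 + \frac{1}{2118} \left(-110\right)\right) = 203848 \left(-3488928 - \frac{55}{1059}\right) = 203848 \left(- \frac{3694774807}{1059}\right) = - \frac{753172454857336}{1059}$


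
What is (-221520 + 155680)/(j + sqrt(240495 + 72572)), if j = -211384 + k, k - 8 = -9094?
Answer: 14515744800/48606707833 + 65840*sqrt(313067)/48606707833 ≈ 0.29939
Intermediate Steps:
k = -9086 (k = 8 - 9094 = -9086)
j = -220470 (j = -211384 - 9086 = -220470)
(-221520 + 155680)/(j + sqrt(240495 + 72572)) = (-221520 + 155680)/(-220470 + sqrt(240495 + 72572)) = -65840/(-220470 + sqrt(313067))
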